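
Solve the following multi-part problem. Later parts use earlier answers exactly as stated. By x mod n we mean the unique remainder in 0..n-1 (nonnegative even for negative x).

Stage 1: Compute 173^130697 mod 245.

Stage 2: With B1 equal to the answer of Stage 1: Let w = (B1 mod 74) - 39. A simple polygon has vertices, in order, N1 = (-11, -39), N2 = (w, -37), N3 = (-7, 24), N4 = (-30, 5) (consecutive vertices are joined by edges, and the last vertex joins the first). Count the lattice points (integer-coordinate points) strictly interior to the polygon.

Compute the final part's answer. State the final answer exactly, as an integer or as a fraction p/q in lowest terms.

Stage 1: squarings mod 245: 173^1=173, 173^2=39, 173^4=51, 173^8=151, 173^16=16, 173^32=11, 173^64=121, 173^128=186, 173^256=51, 173^512=151, 173^1024=16, 173^2048=11, 173^4096=121, 173^8192=186, 173^16384=51, 173^32768=151, 173^65536=16; 173^130697 = 173^1 * 173^8 * 173^128 * 173^512 * 173^1024 * 173^2048 * 173^4096 * 173^8192 * 173^16384 * 173^32768 * 173^65536 = 178 (mod 245); answer 178
Stage 2: B1 = 178; w = -9; cross terms: (-11*-37 - -9*-39)=56, (-9*24 - -7*-37)=-475, (-7*5 - -30*24)=685, (-30*-39 - -11*5)=1225; twice the area = |1491| = 1491; area = 1491/2; boundary points = 2 + 1 + 1 + 1 = 5; strictly interior points = area - boundary/2 + 1 = 744; answer 744

744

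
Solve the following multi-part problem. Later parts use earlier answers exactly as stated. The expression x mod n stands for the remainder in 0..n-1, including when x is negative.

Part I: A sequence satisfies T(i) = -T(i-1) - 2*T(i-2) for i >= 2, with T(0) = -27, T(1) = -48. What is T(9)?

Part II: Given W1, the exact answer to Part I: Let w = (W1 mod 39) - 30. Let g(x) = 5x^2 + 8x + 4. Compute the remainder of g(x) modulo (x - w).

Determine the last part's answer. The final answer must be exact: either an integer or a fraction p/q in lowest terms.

Part I: T(2) = -1*(-48) - 2*(-27) = 102; iterating: T(2)=102, T(3)=-6, T(4)=-198, T(5)=210, T(6)=186, T(7)=-606, T(8)=234, T(9)=978; answer 978
Part II: W1 = 978; w = -27; remainder = value at the root: 5*(-27)^2 + 8*(-27)^1 + 4 = (3645) + (-216) + (4) = 3433; answer 3433

3433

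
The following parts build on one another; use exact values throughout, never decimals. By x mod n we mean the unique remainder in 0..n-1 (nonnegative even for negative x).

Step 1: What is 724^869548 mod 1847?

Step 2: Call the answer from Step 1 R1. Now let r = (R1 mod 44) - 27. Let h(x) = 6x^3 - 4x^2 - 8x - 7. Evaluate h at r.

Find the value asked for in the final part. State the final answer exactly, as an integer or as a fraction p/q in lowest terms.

-3271

Step 1: squarings mod 1847: 724^1=724, 724^2=1475, 724^4=1706, 724^8=1411, 724^16=1702, 724^32=708, 724^64=727, 724^128=287, 724^256=1101, 724^512=569, 724^1024=536, 724^2048=1011, 724^4096=730, 724^8192=964, 724^16384=255, 724^32768=380, 724^65536=334, 724^131072=736, 724^262144=525, 724^524288=422; 724^869548 = 724^4 * 724^8 * 724^32 * 724^128 * 724^1024 * 724^16384 * 724^65536 * 724^262144 * 724^524288 = 723 (mod 1847); answer 723
Step 2: R1 = 723; r = -8; 6*(-8)^3 - 4*(-8)^2 - 8*(-8)^1 - 7 = (-3072) + (-256) + (64) + (-7) = -3271; answer -3271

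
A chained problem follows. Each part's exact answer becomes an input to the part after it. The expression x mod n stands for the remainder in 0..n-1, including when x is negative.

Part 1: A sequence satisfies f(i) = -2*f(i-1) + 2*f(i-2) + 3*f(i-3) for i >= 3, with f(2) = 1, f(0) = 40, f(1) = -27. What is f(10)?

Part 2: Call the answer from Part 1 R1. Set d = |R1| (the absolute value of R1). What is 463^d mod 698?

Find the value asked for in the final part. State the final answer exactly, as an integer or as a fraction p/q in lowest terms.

571

Part 1: f(3) = -2*(1) + 2*(-27) + 3*(40) = 64; iterating: f(3)=64, f(4)=-207, f(5)=545, f(6)=-1312, f(7)=3093, f(8)=-7175, f(9)=16600, f(10)=-38271; answer -38271
Part 2: R1 = -38271; d = 38271; squarings mod 698: 463^1=463, 463^2=83, 463^4=607, 463^8=603, 463^16=649, 463^32=307, 463^64=19, 463^128=361, 463^256=493, 463^512=145, 463^1024=85, 463^2048=245, 463^4096=695, 463^8192=9, 463^16384=81, 463^32768=279; 463^38271 = 463^1 * 463^2 * 463^4 * 463^8 * 463^16 * 463^32 * 463^64 * 463^256 * 463^1024 * 463^4096 * 463^32768 = 571 (mod 698); answer 571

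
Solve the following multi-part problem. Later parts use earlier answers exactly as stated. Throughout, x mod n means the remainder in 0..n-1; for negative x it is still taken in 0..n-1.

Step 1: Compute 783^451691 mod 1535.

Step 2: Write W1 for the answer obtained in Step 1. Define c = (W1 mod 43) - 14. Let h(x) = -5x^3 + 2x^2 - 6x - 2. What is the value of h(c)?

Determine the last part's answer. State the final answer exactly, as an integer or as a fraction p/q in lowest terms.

Step 1: squarings mod 1535: 783^1=783, 783^2=624, 783^4=1021, 783^8=176, 783^16=276, 783^32=961, 783^64=986, 783^128=541, 783^256=1031, 783^512=741, 783^1024=1086, 783^2048=516, 783^4096=701, 783^8192=201, 783^16384=491, 783^32768=86, 783^65536=1256, 783^131072=1091, 783^262144=656; 783^451691 = 783^1 * 783^2 * 783^8 * 783^32 * 783^64 * 783^1024 * 783^8192 * 783^16384 * 783^32768 * 783^131072 * 783^262144 = 367 (mod 1535); answer 367
Step 2: W1 = 367; c = 9; -5*(9)^3 + 2*(9)^2 - 6*(9)^1 - 2 = (-3645) + (162) + (-54) + (-2) = -3539; answer -3539

-3539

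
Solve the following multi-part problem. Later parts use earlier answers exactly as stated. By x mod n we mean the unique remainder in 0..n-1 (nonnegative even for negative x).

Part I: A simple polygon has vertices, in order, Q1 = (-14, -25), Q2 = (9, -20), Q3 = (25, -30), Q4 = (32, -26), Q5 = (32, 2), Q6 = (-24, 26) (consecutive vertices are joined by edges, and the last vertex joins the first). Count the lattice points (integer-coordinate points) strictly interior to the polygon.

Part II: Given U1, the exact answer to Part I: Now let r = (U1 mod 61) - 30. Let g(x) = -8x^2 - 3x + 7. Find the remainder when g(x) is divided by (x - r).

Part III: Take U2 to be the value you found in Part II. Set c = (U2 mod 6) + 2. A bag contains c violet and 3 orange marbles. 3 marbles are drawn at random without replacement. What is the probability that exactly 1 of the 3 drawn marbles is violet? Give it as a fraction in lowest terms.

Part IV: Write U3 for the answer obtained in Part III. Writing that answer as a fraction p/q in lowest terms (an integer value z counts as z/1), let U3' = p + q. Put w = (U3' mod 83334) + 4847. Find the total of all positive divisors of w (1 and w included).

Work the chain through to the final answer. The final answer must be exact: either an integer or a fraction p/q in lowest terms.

Part I: cross terms: (-14*-20 - 9*-25)=505, (9*-30 - 25*-20)=230, (25*-26 - 32*-30)=310, (32*2 - 32*-26)=896, (32*26 - -24*2)=880, (-24*-25 - -14*26)=964; twice the area = |3785| = 3785; area = 3785/2; boundary points = 1 + 2 + 1 + 28 + 8 + 1 = 41; strictly interior points = area - boundary/2 + 1 = 1873; answer 1873
Part II: U1 = 1873; r = 13; remainder = value at the root: -8*(13)^2 - 3*(13)^1 + 7 = (-1352) + (-39) + (7) = -1384; answer -1384
Part III: U2 = -1384; c = 4; total draws C(7,3) = 35; favorable C(4,1)*C(3,2) = 12; P = 12/35; answer 12/35
Part IV: U3 = 12/35; threaded value p + q = 47; w = 4894; 4894 = 2 * 2447; sigma = (1 + 2) * (1 + 2447) = 3 * 2448 = 7344; answer 7344

7344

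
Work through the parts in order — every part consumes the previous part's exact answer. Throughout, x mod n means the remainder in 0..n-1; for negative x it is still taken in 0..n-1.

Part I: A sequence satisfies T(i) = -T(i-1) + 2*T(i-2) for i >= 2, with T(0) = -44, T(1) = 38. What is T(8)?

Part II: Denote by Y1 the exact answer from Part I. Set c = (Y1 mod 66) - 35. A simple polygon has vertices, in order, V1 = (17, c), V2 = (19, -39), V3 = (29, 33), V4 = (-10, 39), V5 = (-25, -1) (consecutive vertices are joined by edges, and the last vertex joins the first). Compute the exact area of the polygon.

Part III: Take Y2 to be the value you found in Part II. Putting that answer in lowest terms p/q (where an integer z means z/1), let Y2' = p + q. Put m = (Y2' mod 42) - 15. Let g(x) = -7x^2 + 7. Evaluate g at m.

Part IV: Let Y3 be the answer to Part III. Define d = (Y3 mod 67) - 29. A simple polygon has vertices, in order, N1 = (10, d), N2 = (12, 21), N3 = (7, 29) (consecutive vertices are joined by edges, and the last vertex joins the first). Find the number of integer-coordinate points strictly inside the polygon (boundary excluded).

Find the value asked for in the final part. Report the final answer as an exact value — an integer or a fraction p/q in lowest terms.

24

Part I: T(2) = -1*(38) + 2*(-44) = -126; iterating: T(2)=-126, T(3)=202, T(4)=-454, T(5)=858, T(6)=-1766, T(7)=3482, T(8)=-7014; answer -7014
Part II: Y1 = -7014; c = 13; cross terms: (17*-39 - 19*13)=-910, (19*33 - 29*-39)=1758, (29*39 - -10*33)=1461, (-10*-1 - -25*39)=985, (-25*13 - 17*-1)=-308; twice the area = |2986| = 2986; area = 1493; answer 1493
Part III: Y2 = 1493; threaded value p + q = 1494; m = 9; -7*(9)^2 + 7 = (-567) + (7) = -560; answer -560
Part IV: Y3 = -560; d = 14; cross terms: (10*21 - 12*14)=42, (12*29 - 7*21)=201, (7*14 - 10*29)=-192; twice the area = |51| = 51; area = 51/2; boundary points = 1 + 1 + 3 = 5; strictly interior points = area - boundary/2 + 1 = 24; answer 24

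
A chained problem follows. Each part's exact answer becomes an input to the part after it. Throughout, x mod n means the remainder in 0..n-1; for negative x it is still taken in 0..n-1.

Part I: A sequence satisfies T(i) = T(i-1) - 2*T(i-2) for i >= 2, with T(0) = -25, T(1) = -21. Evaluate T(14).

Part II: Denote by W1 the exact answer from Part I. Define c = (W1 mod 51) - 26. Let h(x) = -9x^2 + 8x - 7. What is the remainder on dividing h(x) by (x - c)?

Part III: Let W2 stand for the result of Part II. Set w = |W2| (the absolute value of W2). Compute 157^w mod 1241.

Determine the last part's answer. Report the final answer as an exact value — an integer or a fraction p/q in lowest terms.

154

Part I: T(2) = 1*(-21) - 2*(-25) = 29; iterating: T(2)=29, T(3)=71, T(4)=13, T(5)=-129, T(6)=-155, T(7)=103, T(8)=413, T(9)=207, T(10)=-619, T(11)=-1033, T(12)=205, T(13)=2271, T(14)=1861; answer 1861
Part II: W1 = 1861; c = -1; remainder = value at the root: -9*(-1)^2 + 8*(-1)^1 - 7 = (-9) + (-8) + (-7) = -24; answer -24
Part III: W2 = -24; w = 24; squarings mod 1241: 157^1=157, 157^2=1070, 157^4=698, 157^8=732, 157^16=953; 157^24 = 157^8 * 157^16 = 154 (mod 1241); answer 154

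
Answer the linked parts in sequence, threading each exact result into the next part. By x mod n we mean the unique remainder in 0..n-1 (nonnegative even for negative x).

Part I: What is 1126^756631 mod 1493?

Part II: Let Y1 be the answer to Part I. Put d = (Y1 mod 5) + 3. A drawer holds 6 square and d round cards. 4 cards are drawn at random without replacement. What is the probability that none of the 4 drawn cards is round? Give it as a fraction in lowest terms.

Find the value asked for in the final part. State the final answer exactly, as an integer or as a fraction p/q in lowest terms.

3/143

Part I: squarings mod 1493: 1126^1=1126, 1126^2=319, 1126^4=237, 1126^8=928, 1126^16=1216, 1126^32=586, 1126^64=6, 1126^128=36, 1126^256=1296, 1126^512=1484, 1126^1024=81, 1126^2048=589, 1126^4096=545, 1126^8192=1411, 1126^16384=752, 1126^32768=1150, 1126^65536=1195, 1126^131072=717, 1126^262144=497, 1126^524288=664; 1126^756631 = 1126^1 * 1126^2 * 1126^4 * 1126^16 * 1126^128 * 1126^256 * 1126^512 * 1126^2048 * 1126^32768 * 1126^65536 * 1126^131072 * 1126^524288 = 744 (mod 1493); answer 744
Part II: Y1 = 744; d = 7; total draws C(13,4) = 715; favorable C(6,4) = 15; P = 3/143; answer 3/143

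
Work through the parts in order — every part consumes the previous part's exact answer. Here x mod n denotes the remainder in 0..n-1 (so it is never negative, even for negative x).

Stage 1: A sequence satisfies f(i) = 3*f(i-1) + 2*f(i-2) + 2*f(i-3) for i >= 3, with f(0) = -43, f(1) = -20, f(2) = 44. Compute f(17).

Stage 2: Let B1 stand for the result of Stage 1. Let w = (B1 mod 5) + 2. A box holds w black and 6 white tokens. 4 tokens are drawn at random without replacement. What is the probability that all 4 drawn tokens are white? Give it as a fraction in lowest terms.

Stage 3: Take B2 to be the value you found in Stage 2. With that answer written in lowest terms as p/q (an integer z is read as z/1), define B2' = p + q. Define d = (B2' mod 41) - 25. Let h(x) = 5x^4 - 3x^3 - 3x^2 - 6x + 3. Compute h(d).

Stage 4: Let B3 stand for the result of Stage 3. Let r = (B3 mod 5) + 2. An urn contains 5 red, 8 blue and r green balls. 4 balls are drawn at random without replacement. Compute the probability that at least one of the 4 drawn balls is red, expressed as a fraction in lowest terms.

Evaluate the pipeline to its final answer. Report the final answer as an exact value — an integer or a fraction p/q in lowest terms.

377/476

Stage 1: f(3) = 3*(44) + 2*(-20) + 2*(-43) = 6; iterating: f(3)=6, f(4)=66, f(5)=298, f(6)=1038, f(7)=3842, f(8)=14198, f(9)=52354, f(10)=193142, f(11)=712530, f(12)=2628582, f(13)=9697090, f(14)=35773494, f(15)=131971826, f(16)=486856646, f(17)=1796060578; answer 1796060578
Stage 2: B1 = 1796060578; w = 5; total draws C(11,4) = 330; favorable C(6,4) = 15; P = 1/22; answer 1/22
Stage 3: B2 = 1/22; threaded value p + q = 23; d = -2; 5*(-2)^4 - 3*(-2)^3 - 3*(-2)^2 - 6*(-2)^1 + 3 = (80) + (24) + (-12) + (12) + (3) = 107; answer 107
Stage 4: B3 = 107; r = 4; total draws C(17,4) = 2380; complement C(12,4) = 495; favorable 2380 - 495 = 1885; P = 377/476; answer 377/476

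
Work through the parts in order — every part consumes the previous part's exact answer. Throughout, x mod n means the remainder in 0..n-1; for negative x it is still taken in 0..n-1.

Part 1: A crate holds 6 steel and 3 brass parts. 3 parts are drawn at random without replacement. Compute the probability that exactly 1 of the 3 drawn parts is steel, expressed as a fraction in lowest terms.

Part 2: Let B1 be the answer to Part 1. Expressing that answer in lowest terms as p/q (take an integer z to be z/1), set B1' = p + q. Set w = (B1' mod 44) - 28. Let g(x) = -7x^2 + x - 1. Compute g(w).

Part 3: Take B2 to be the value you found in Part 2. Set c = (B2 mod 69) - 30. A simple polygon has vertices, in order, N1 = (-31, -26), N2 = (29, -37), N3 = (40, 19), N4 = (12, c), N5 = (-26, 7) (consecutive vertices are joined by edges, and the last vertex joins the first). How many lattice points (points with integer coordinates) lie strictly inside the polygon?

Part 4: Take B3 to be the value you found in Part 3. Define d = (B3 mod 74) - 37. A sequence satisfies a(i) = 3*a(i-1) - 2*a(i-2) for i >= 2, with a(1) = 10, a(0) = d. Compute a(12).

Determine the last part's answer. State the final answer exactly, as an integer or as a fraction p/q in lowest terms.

139206

Part 1: total draws C(9,3) = 84; favorable C(6,1)*C(3,2) = 18; P = 3/14; answer 3/14
Part 2: B1 = 3/14; threaded value p + q = 17; w = -11; -7*(-11)^2 + 1*(-11)^1 - 1 = (-847) + (-11) + (-1) = -859; answer -859
Part 3: B2 = -859; c = 8; cross terms: (-31*-37 - 29*-26)=1901, (29*19 - 40*-37)=2031, (40*8 - 12*19)=92, (12*7 - -26*8)=292, (-26*-26 - -31*7)=893; twice the area = |5209| = 5209; area = 5209/2; boundary points = 1 + 1 + 1 + 1 + 1 = 5; strictly interior points = area - boundary/2 + 1 = 2603; answer 2603
Part 4: B3 = 2603; d = -24; a(2) = 3*(10) - 2*(-24) = 78; iterating: a(2)=78, a(3)=214, a(4)=486, a(5)=1030, a(6)=2118, a(7)=4294, a(8)=8646, a(9)=17350, a(10)=34758, a(11)=69574, a(12)=139206; answer 139206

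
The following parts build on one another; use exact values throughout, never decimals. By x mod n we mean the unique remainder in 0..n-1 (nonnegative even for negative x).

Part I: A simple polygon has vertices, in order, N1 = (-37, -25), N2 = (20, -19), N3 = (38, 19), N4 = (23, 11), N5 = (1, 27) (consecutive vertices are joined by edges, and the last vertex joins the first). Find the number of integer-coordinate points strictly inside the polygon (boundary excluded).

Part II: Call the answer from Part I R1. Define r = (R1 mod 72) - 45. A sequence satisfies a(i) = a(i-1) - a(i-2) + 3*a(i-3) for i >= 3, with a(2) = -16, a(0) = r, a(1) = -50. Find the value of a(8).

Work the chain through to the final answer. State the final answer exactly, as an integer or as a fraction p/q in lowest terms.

Part I: cross terms: (-37*-19 - 20*-25)=1203, (20*19 - 38*-19)=1102, (38*11 - 23*19)=-19, (23*27 - 1*11)=610, (1*-25 - -37*27)=974; twice the area = |3870| = 3870; area = 1935; boundary points = 3 + 2 + 1 + 2 + 2 = 10; strictly interior points = area - boundary/2 + 1 = 1931; answer 1931
Part II: R1 = 1931; r = 14; a(3) = 1*(-16) - 1*(-50) + 3*(14) = 76; iterating: a(3)=76, a(4)=-58, a(5)=-182, a(6)=104, a(7)=112, a(8)=-538; answer -538

-538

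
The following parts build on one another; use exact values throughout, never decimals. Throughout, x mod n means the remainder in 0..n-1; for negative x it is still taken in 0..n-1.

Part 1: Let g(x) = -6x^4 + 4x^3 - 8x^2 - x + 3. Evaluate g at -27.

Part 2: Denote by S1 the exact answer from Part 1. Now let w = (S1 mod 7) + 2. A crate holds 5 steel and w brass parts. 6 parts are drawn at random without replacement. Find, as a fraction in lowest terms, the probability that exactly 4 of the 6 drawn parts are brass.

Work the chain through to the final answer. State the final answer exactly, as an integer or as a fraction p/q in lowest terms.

175/429

Part 1: -6*(-27)^4 + 4*(-27)^3 - 8*(-27)^2 - 1*(-27)^1 + 3 = (-3188646) + (-78732) + (-5832) + (27) + (3) = -3273180; answer -3273180
Part 2: S1 = -3273180; w = 8; total draws C(13,6) = 1716; favorable C(8,4)*C(5,2) = 700; P = 175/429; answer 175/429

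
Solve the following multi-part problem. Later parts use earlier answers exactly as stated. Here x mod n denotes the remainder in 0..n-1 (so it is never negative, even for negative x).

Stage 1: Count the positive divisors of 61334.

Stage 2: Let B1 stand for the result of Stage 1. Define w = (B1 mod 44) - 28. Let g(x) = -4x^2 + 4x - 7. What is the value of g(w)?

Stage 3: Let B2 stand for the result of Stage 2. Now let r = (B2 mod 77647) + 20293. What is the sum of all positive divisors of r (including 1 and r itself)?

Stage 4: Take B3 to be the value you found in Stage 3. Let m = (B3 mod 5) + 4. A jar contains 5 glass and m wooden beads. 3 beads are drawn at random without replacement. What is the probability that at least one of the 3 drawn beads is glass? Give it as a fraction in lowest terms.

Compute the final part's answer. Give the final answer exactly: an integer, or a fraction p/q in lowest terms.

29/33

Stage 1: 61334 = 2 * 7 * 13 * 337; number of divisors = (1+1) * (1+1) * (1+1) * (1+1) = 16; answer 16
Stage 2: B1 = 16; w = -12; -4*(-12)^2 + 4*(-12)^1 - 7 = (-576) + (-48) + (-7) = -631; answer -631
Stage 3: B2 = -631; r = 97309; 97309 = 31 * 43 * 73; sigma = (1 + 31) * (1 + 43) * (1 + 73) = 32 * 44 * 74 = 104192; answer 104192
Stage 4: B3 = 104192; m = 6; total draws C(11,3) = 165; complement C(6,3) = 20; favorable 165 - 20 = 145; P = 29/33; answer 29/33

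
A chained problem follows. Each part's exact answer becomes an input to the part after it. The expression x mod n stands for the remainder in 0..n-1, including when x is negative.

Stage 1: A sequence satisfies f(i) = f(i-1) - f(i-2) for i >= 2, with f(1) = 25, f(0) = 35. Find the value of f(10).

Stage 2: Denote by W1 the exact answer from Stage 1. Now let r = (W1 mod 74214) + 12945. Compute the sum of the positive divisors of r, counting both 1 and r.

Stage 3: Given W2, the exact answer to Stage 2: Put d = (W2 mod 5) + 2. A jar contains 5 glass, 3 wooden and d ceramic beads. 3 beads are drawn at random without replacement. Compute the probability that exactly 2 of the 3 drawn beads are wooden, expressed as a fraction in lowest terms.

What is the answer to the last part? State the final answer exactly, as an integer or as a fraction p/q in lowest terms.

7/40

Stage 1: f(2) = 1*(25) - 1*(35) = -10; iterating: f(2)=-10, f(3)=-35, f(4)=-25, f(5)=10, f(6)=35, f(7)=25, f(8)=-10, f(9)=-35, f(10)=-25; answer -25
Stage 2: W1 = -25; r = 87134; 87134 = 2 * 19 * 2293; sigma = (1 + 2) * (1 + 19) * (1 + 2293) = 3 * 20 * 2294 = 137640; answer 137640
Stage 3: W2 = 137640; d = 2; total draws C(10,3) = 120; favorable C(3,2)*C(7,1) = 21; P = 7/40; answer 7/40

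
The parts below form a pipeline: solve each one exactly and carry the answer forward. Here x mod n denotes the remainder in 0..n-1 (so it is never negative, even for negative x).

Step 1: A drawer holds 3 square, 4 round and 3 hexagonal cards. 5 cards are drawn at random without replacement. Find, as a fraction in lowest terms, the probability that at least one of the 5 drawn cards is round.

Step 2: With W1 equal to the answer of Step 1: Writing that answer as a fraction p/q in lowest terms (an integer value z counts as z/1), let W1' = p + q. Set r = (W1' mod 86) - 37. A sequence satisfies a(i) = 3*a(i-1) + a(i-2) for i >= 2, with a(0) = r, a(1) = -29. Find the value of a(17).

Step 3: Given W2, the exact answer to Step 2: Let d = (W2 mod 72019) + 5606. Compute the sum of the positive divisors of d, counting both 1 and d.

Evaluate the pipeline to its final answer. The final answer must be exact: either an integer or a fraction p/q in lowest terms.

Step 1: total draws C(10,5) = 252; complement C(6,5) = 6; favorable 252 - 6 = 246; P = 41/42; answer 41/42
Step 2: W1 = 41/42; threaded value p + q = 83; r = 46; a(2) = 3*(-29) + 1*(46) = -41; iterating: a(2)=-41, a(3)=-152, a(4)=-497, a(5)=-1643, a(6)=-5426, a(7)=-17921, a(8)=-59189, a(9)=-195488, a(10)=-645653, a(11)=-2132447, a(12)=-7042994, a(13)=-23261429, a(14)=-76827281, a(15)=-253743272, a(16)=-838057097, a(17)=-2767914563; answer -2767914563
Step 3: W2 = -2767914563; d = 69289; 69289 = 11 * 6299; sigma = (1 + 11) * (1 + 6299) = 12 * 6300 = 75600; answer 75600

75600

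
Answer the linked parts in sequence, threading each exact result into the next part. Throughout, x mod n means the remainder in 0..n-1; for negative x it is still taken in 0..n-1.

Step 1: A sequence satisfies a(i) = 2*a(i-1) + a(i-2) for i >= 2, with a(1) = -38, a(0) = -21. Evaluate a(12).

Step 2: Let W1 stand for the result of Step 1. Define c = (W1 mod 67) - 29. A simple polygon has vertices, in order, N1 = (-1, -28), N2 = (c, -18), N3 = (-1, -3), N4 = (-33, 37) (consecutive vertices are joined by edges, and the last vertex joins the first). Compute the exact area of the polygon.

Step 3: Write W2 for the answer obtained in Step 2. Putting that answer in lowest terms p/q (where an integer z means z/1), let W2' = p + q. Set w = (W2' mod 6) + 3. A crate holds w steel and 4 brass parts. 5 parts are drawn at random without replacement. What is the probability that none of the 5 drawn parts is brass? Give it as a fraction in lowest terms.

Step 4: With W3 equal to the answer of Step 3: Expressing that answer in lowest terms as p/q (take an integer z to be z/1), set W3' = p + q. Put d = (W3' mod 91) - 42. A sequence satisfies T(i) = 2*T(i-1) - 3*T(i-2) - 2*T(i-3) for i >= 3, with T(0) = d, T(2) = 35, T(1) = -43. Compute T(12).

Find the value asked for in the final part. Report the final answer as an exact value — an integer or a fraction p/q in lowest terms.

-7181

Step 1: a(2) = 2*(-38) + 1*(-21) = -97; iterating: a(2)=-97, a(3)=-232, a(4)=-561, a(5)=-1354, a(6)=-3269, a(7)=-7892, a(8)=-19053, a(9)=-45998, a(10)=-111049, a(11)=-268096, a(12)=-647241; answer -647241
Step 2: W1 = -647241; c = 17; cross terms: (-1*-18 - 17*-28)=494, (17*-3 - -1*-18)=-69, (-1*37 - -33*-3)=-136, (-33*-28 - -1*37)=961; twice the area = |1250| = 1250; area = 625; answer 625
Step 3: W2 = 625; threaded value p + q = 626; w = 5; total draws C(9,5) = 126; favorable C(5,5) = 1; P = 1/126; answer 1/126
Step 4: W3 = 1/126; threaded value p + q = 127; d = -6; T(3) = 2*(35) - 3*(-43) - 2*(-6) = 211; iterating: T(3)=211, T(4)=403, T(5)=103, T(6)=-1425, T(7)=-3965, T(8)=-3861, T(9)=7023, T(10)=33559, T(11)=53771, T(12)=-7181; answer -7181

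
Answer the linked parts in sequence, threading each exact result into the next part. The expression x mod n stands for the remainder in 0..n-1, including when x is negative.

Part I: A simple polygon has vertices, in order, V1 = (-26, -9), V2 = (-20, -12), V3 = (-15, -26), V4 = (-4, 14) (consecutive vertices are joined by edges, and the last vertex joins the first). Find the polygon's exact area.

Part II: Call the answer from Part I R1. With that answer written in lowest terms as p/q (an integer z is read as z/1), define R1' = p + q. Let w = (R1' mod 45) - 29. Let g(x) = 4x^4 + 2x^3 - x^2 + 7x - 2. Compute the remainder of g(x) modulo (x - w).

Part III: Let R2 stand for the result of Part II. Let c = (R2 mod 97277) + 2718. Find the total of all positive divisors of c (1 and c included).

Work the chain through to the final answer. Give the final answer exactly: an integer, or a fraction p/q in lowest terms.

Part I: cross terms: (-26*-12 - -20*-9)=132, (-20*-26 - -15*-12)=340, (-15*14 - -4*-26)=-314, (-4*-9 - -26*14)=400; twice the area = |558| = 558; area = 279; answer 279
Part II: R1 = 279; threaded value p + q = 280; w = -19; remainder = value at the root: 4*(-19)^4 + 2*(-19)^3 - 1*(-19)^2 + 7*(-19)^1 - 2 = (521284) + (-13718) + (-361) + (-133) + (-2) = 507070; answer 507070
Part III: R2 = 507070; c = 23403; 23403 = 3 * 29 * 269; sigma = (1 + 3) * (1 + 29) * (1 + 269) = 4 * 30 * 270 = 32400; answer 32400

32400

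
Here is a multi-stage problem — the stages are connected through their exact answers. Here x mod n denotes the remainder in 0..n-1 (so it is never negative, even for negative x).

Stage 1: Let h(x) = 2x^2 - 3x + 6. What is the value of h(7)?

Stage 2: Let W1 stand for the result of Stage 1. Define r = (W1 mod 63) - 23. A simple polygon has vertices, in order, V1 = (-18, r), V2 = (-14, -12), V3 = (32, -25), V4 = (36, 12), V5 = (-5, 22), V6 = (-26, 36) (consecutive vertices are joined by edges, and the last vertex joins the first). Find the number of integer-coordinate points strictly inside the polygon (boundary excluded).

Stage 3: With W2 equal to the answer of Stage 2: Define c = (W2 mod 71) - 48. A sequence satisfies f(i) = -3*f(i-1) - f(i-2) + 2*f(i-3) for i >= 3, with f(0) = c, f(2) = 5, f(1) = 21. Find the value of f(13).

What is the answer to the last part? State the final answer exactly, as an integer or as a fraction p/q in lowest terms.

Stage 1: 2*(7)^2 - 3*(7)^1 + 6 = (98) + (-21) + (6) = 83; answer 83
Stage 2: W1 = 83; r = -3; cross terms: (-18*-12 - -14*-3)=174, (-14*-25 - 32*-12)=734, (32*12 - 36*-25)=1284, (36*22 - -5*12)=852, (-5*36 - -26*22)=392, (-26*-3 - -18*36)=726; twice the area = |4162| = 4162; area = 2081; boundary points = 1 + 1 + 1 + 1 + 7 + 1 = 12; strictly interior points = area - boundary/2 + 1 = 2076; answer 2076
Stage 3: W2 = 2076; c = -31; f(3) = -3*(5) - 1*(21) + 2*(-31) = -98; iterating: f(3)=-98, f(4)=331, f(5)=-885, f(6)=2128, f(7)=-4837, f(8)=10613, f(9)=-22746, f(10)=47951, f(11)=-99881, f(12)=206200, f(13)=-422817; answer -422817

-422817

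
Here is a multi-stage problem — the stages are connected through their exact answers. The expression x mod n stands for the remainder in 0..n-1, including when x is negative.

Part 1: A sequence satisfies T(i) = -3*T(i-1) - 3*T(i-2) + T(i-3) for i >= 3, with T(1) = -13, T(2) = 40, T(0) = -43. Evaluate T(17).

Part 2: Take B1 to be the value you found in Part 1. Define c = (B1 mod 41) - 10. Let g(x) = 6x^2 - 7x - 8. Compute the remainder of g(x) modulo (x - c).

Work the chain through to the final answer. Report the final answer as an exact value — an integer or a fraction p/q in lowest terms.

Part 1: T(3) = -3*(40) - 3*(-13) + 1*(-43) = -124; iterating: T(3)=-124, T(4)=239, T(5)=-305, T(6)=74, T(7)=932, T(8)=-3323, T(9)=7247, T(10)=-10840, T(11)=7456, T(12)=17399, T(13)=-85405, T(14)=211474, T(15)=-360808, T(16)=362597, T(17)=206107; answer 206107
Part 2: B1 = 206107; c = -10; remainder = value at the root: 6*(-10)^2 - 7*(-10)^1 - 8 = (600) + (70) + (-8) = 662; answer 662

662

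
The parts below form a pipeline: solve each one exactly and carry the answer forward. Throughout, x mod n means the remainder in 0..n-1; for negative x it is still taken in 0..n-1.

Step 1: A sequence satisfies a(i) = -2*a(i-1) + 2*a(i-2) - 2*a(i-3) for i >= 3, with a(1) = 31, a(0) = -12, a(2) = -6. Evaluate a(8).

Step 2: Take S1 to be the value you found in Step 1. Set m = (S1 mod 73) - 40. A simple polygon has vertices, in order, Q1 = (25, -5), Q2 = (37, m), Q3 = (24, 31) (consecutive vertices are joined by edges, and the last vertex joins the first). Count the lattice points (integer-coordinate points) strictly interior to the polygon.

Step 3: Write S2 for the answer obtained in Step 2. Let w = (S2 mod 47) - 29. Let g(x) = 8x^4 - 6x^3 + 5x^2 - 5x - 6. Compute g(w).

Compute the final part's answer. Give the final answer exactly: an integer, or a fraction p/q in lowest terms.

86544

Step 1: a(3) = -2*(-6) + 2*(31) - 2*(-12) = 98; iterating: a(3)=98, a(4)=-270, a(5)=748, a(6)=-2232, a(7)=6500, a(8)=-18960; answer -18960
Step 2: S1 = -18960; m = -20; cross terms: (25*-20 - 37*-5)=-315, (37*31 - 24*-20)=1627, (24*-5 - 25*31)=-895; twice the area = |417| = 417; area = 417/2; boundary points = 3 + 1 + 1 = 5; strictly interior points = area - boundary/2 + 1 = 207; answer 207
Step 3: S2 = 207; w = -10; 8*(-10)^4 - 6*(-10)^3 + 5*(-10)^2 - 5*(-10)^1 - 6 = (80000) + (6000) + (500) + (50) + (-6) = 86544; answer 86544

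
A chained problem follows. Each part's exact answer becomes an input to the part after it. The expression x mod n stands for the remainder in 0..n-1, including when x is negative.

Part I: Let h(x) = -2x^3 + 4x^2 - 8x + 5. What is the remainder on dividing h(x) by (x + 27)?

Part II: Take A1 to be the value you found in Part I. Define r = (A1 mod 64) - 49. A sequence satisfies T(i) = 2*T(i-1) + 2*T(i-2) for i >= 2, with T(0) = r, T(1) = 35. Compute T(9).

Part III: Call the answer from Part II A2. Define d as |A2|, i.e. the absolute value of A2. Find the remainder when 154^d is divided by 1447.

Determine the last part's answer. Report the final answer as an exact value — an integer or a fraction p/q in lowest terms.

257

Part I: remainder = value at the root: -2*(-27)^3 + 4*(-27)^2 - 8*(-27)^1 + 5 = (39366) + (2916) + (216) + (5) = 42503; answer 42503
Part II: A1 = 42503; r = -42; T(2) = 2*(35) + 2*(-42) = -14; iterating: T(2)=-14, T(3)=42, T(4)=56, T(5)=196, T(6)=504, T(7)=1400, T(8)=3808, T(9)=10416; answer 10416
Part III: A2 = 10416; d = 10416; squarings mod 1447: 154^1=154, 154^2=564, 154^4=1203, 154^8=209, 154^16=271, 154^32=1091, 154^64=847, 154^128=1144, 154^256=648, 154^512=274, 154^1024=1279, 154^2048=731, 154^4096=418, 154^8192=1084; 154^10416 = 154^16 * 154^32 * 154^128 * 154^2048 * 154^8192 = 257 (mod 1447); answer 257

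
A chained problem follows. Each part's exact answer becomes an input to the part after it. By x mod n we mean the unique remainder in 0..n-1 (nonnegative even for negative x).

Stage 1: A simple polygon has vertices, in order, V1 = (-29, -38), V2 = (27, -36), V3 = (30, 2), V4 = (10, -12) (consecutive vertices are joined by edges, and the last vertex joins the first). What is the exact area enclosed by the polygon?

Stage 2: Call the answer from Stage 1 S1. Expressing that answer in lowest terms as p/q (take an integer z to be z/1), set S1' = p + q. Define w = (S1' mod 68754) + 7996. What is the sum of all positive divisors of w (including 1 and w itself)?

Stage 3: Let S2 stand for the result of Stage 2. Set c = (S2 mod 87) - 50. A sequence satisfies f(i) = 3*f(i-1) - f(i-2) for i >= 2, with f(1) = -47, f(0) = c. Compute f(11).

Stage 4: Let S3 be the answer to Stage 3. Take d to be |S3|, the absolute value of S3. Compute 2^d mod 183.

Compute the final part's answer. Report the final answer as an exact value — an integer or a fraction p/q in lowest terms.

Stage 1: cross terms: (-29*-36 - 27*-38)=2070, (27*2 - 30*-36)=1134, (30*-12 - 10*2)=-380, (10*-38 - -29*-12)=-728; twice the area = |2096| = 2096; area = 1048; answer 1048
Stage 2: S1 = 1048; threaded value p + q = 1049; w = 9045; 9045 = 3^3 * 5 * 67; sigma = (1 + 3 + 9 + 27) * (1 + 5) * (1 + 67) = 40 * 6 * 68 = 16320; answer 16320
Stage 3: S2 = 16320; c = 1; f(2) = 3*(-47) - 1*(1) = -142; iterating: f(2)=-142, f(3)=-379, f(4)=-995, f(5)=-2606, f(6)=-6823, f(7)=-17863, f(8)=-46766, f(9)=-122435, f(10)=-320539, f(11)=-839182; answer -839182
Stage 4: S3 = -839182; d = 839182; squarings mod 183: 2^1=2, 2^2=4, 2^4=16, 2^8=73, 2^16=22, 2^32=118, 2^64=16, 2^128=73, 2^256=22, 2^512=118, 2^1024=16, 2^2048=73, 2^4096=22, 2^8192=118, 2^16384=16, 2^32768=73, 2^65536=22, 2^131072=118, 2^262144=16, 2^524288=73; 2^839182 = 2^2 * 2^4 * 2^8 * 2^512 * 2^1024 * 2^2048 * 2^16384 * 2^32768 * 2^262144 * 2^524288 = 127 (mod 183); answer 127

127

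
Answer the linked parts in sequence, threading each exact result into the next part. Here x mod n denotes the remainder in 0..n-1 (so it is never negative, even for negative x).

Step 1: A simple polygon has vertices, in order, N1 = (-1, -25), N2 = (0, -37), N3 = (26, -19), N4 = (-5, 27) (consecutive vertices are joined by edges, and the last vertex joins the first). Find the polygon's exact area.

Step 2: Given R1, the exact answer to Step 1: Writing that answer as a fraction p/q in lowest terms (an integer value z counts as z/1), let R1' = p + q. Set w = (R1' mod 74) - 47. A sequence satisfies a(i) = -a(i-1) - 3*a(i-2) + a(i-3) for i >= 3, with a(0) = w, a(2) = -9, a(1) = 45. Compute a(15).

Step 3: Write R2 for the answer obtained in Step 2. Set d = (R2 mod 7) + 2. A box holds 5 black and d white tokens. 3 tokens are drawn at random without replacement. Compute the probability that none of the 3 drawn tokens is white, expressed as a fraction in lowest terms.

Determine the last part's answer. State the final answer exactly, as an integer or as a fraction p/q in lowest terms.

5/28

Step 1: cross terms: (-1*-37 - 0*-25)=37, (0*-19 - 26*-37)=962, (26*27 - -5*-19)=607, (-5*-25 - -1*27)=152; twice the area = |1758| = 1758; area = 879; answer 879
Step 2: R1 = 879; threaded value p + q = 880; w = 19; a(3) = -1*(-9) - 3*(45) + 1*(19) = -107; iterating: a(3)=-107, a(4)=179, a(5)=133, a(6)=-777, a(7)=557, a(8)=1907, a(9)=-4355, a(10)=-809, a(11)=15781, a(12)=-17709, a(13)=-30443, a(14)=99351, a(15)=-25731; answer -25731
Step 3: R2 = -25731; d = 3; total draws C(8,3) = 56; favorable C(5,3) = 10; P = 5/28; answer 5/28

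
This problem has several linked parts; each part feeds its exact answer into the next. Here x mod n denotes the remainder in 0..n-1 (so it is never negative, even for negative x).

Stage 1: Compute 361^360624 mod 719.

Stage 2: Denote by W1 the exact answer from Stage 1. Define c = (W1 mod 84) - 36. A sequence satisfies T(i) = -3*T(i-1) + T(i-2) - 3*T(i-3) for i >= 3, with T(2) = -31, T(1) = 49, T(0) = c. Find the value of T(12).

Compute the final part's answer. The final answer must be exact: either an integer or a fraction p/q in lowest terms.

Stage 1: squarings mod 719: 361^1=361, 361^2=182, 361^4=50, 361^8=343, 361^16=452, 361^32=108, 361^64=160, 361^128=435, 361^256=128, 361^512=566, 361^1024=401, 361^2048=464, 361^4096=315, 361^8192=3, 361^16384=9, 361^32768=81, 361^65536=90, 361^131072=191, 361^262144=531; 361^360624 = 361^16 * 361^32 * 361^128 * 361^32768 * 361^65536 * 361^262144 = 673 (mod 719); answer 673
Stage 2: W1 = 673; c = -35; T(3) = -3*(-31) + 1*(49) - 3*(-35) = 247; iterating: T(3)=247, T(4)=-919, T(5)=3097, T(6)=-10951, T(7)=38707, T(8)=-136363, T(9)=480649, T(10)=-1694431, T(11)=5973031, T(12)=-21055471; answer -21055471

-21055471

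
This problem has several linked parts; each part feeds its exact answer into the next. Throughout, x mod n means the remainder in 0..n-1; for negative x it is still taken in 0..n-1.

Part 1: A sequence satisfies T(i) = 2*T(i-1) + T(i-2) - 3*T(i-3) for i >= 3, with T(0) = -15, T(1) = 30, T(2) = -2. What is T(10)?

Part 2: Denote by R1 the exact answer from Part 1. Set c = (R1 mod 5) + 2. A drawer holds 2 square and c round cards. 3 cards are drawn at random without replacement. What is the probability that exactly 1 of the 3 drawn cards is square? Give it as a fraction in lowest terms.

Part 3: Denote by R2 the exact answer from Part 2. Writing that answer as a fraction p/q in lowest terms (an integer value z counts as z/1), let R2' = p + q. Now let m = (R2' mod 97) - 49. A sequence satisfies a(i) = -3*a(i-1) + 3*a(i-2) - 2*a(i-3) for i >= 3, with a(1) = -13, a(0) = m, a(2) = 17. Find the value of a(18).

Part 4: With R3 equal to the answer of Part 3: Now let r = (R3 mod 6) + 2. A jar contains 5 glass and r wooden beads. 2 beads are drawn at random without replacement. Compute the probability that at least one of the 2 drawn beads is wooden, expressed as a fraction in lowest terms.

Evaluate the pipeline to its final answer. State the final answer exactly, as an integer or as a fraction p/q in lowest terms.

Part 1: T(3) = 2*(-2) + 1*(30) - 3*(-15) = 71; iterating: T(3)=71, T(4)=50, T(5)=177, T(6)=191, T(7)=409, T(8)=478, T(9)=792, T(10)=835; answer 835
Part 2: R1 = 835; c = 2; total draws C(4,3) = 4; favorable C(2,1)*C(2,2) = 2; P = 1/2; answer 1/2
Part 3: R2 = 1/2; threaded value p + q = 3; m = -46; a(3) = -3*(17) + 3*(-13) - 2*(-46) = 2; iterating: a(3)=2, a(4)=71, a(5)=-241, a(6)=932, a(7)=-3661, a(8)=14261, a(9)=-55630, a(10)=216995, a(11)=-846397, a(12)=3301436, a(13)=-12877489, a(14)=50229569, a(15)=-195924046, a(16)=764215823, a(17)=-2980878745, a(18)=11627131796; answer 11627131796
Part 4: R3 = 11627131796; r = 4; total draws C(9,2) = 36; complement C(5,2) = 10; favorable 36 - 10 = 26; P = 13/18; answer 13/18

13/18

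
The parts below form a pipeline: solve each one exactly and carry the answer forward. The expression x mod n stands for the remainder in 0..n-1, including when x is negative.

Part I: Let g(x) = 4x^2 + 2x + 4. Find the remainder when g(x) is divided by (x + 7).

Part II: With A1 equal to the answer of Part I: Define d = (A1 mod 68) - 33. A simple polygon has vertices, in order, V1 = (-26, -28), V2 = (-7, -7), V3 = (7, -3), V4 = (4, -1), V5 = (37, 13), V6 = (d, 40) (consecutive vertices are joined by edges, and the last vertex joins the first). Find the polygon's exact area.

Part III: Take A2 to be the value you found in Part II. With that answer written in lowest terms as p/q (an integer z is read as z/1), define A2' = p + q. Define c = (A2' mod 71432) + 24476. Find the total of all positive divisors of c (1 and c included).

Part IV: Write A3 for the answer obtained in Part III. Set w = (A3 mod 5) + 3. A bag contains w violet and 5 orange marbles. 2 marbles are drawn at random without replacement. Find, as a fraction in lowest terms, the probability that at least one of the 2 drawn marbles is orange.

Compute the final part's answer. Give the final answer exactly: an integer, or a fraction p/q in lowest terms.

Part I: remainder = value at the root: 4*(-7)^2 + 2*(-7)^1 + 4 = (196) + (-14) + (4) = 186; answer 186
Part II: A1 = 186; d = 17; cross terms: (-26*-7 - -7*-28)=-14, (-7*-3 - 7*-7)=70, (7*-1 - 4*-3)=5, (4*13 - 37*-1)=89, (37*40 - 17*13)=1259, (17*-28 - -26*40)=564; twice the area = |1973| = 1973; area = 1973/2; answer 1973/2
Part III: A2 = 1973/2; threaded value p + q = 1975; c = 26451; 26451 = 3^2 * 2939; sigma = (1 + 3 + 9) * (1 + 2939) = 13 * 2940 = 38220; answer 38220
Part IV: A3 = 38220; w = 3; total draws C(8,2) = 28; complement C(3,2) = 3; favorable 28 - 3 = 25; P = 25/28; answer 25/28

25/28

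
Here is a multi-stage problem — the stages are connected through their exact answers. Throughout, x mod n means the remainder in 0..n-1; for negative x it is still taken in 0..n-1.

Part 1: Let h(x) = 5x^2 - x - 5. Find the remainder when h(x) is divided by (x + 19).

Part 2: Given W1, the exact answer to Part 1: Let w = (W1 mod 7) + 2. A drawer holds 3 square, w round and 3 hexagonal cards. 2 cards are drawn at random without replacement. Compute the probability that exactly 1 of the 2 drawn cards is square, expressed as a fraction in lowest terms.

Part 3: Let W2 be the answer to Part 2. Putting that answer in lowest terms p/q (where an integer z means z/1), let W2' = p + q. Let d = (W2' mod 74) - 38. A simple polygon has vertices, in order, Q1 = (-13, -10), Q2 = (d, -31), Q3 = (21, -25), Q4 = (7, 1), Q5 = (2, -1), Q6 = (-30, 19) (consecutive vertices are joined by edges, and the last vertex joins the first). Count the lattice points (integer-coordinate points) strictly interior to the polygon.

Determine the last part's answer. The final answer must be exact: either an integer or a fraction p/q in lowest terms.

803

Part 1: remainder = value at the root: 5*(-19)^2 - 1*(-19)^1 - 5 = (1805) + (19) + (-5) = 1819; answer 1819
Part 2: W1 = 1819; w = 8; total draws C(14,2) = 91; favorable C(3,1)*C(11,1) = 33; P = 33/91; answer 33/91
Part 3: W2 = 33/91; threaded value p + q = 124; d = 12; cross terms: (-13*-31 - 12*-10)=523, (12*-25 - 21*-31)=351, (21*1 - 7*-25)=196, (7*-1 - 2*1)=-9, (2*19 - -30*-1)=8, (-30*-10 - -13*19)=547; twice the area = |1616| = 1616; area = 808; boundary points = 1 + 3 + 2 + 1 + 4 + 1 = 12; strictly interior points = area - boundary/2 + 1 = 803; answer 803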